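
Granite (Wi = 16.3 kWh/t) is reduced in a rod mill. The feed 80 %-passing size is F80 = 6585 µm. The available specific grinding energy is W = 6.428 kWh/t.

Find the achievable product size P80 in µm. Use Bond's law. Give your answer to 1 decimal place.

W = 10 Wi / √P80 − 10 Wi / √F80
⇒ 1/√P80 = W/(10·Wi) + 1/√F80
  = 6.4280/(10·16.3) + 1/√6585 = 0.039436 + 0.012323 = 0.051759
P80 = (1/0.051759)² = 19.3204² = 373.28 µm

P80 = 373.3 µm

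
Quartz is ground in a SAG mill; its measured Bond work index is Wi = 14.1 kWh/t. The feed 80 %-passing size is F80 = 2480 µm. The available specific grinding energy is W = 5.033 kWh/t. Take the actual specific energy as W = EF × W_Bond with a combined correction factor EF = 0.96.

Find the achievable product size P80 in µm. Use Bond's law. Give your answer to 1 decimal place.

W = 10·Wi·[P80^(−½) − F80^(−½)]
W_Bond = W / EF = 5.033 / 0.96 = 5.2427 kWh/t
⇒ 1/√P80 = W_Bond/(10·Wi) + 1/√F80
  = 5.2427/(10·14.1) + 1/√2480 = 0.037182 + 0.020080 = 0.057263
P80 = (1/0.057263)² = 17.4633² = 304.97 µm

P80 = 305.0 µm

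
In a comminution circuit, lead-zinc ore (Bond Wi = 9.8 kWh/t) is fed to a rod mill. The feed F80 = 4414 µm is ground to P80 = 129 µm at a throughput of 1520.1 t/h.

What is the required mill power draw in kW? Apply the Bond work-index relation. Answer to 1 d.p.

W = 10·Wi·[P80^(−½) − F80^(−½)]
W = 10·9.8·(1/√129 − 1/√4414) = 10·9.8·(0.072993) = 7.1534 kWh/t
P = W·T = 7.1534·1520.1 = 10873.8 kW

P = 10873.8 kW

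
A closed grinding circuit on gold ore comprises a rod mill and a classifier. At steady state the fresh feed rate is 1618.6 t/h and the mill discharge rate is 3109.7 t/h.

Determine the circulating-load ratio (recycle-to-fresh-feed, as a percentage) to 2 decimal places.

CL = 92.12 %

Discharge = new feed + return, hence
R = M − F = 3109.7 − 1618.6 = 1491.1 t/h
CL = 100·R/F = 100·1491.1/1618.6 = 92.12 %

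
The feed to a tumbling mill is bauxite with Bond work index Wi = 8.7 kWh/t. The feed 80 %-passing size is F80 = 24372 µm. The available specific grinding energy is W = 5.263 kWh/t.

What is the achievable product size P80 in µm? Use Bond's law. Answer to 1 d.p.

P80 = 223.4 µm

W_Bond = 10·Wi·(1/√P₈₀ − 1/√F₈₀)
⇒ 1/√P80 = W/(10 Wi) + 1/√F80
  = 5.2630/(10·8.7) + 1/√24372 = 0.060494 + 0.006406 = 0.066900
P80 = (1/0.066900)² = 14.9477² = 223.43 µm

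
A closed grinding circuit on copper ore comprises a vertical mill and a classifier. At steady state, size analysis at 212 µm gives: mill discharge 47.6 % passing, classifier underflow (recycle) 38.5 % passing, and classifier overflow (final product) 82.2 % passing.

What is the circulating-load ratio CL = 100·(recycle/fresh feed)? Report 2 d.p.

CL = 380.22 %

Balance %-passing 212 µm (r = R/F):
d + r·d = r·u + o → r(d−u) = o−d
r = (82.2 − 47.6)/(47.6 − 38.5) = 34.6/9.1 = 3.8022
CL = 100·r = 380.22 %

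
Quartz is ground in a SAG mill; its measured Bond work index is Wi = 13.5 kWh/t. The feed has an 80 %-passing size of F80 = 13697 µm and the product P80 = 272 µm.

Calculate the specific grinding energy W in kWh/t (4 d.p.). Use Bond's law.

W = 7.0321 kWh/t

W_Bond = 10·Wi·(1/√P₈₀ − 1/√F₈₀)
1/√272 = 0.060634;  1/√13697 = 0.008545
W = 10·13.5·(0.060634 − 0.008545) = 7.0321 kWh/t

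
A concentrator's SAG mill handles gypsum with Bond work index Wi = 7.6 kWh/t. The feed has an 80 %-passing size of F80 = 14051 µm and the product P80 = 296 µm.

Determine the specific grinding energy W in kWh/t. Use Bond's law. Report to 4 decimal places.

W = 10·Wi·(P80^(-½) − F80^(-½))
1/√296 = 0.058124;  1/√14051 = 0.008436
W = 10·7.6·(0.058124 − 0.008436) = 3.7763 kWh/t

W = 3.7763 kWh/t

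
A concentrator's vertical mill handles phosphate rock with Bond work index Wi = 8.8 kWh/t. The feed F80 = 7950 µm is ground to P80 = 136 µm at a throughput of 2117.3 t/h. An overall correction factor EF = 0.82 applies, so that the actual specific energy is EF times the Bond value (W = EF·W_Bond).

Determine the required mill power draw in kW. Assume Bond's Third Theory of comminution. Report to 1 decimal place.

P = 11387.6 kW

W = 10 Wi (P80^-0.5 − F80^-0.5)
W = 10·8.8·(1/√136 − 1/√7950) = 10·8.8·(0.074534) = 6.5590 kWh/t
Apply correction: 6.5590 × 0.82 = 5.3784 kWh/t
Power = W × throughput = 5.3784 kWh/t × 2117.3 t/h = 11387.6 kW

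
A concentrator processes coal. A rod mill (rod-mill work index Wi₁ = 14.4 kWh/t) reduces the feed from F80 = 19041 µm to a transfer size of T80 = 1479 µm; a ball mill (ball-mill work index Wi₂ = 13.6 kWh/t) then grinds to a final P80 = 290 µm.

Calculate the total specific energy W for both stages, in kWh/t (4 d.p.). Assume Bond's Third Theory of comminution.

W = 7.1507 kWh/t

Bond: W = 10·Wi·(1/√P80 − 1/√F80)
Stage 1 (19041→1479 µm, Wi₁=14.4): W₁ = 10·14.4·(0.026003 − 0.007247) = 2.7008 kWh/t
Stage 2 (1479→290 µm, Wi₂=13.6): W₂ = 10·13.6·(0.058722 − 0.026003) = 4.4498 kWh/t
W = W₁ + W₂ = 2.7008 + 4.4498 = 7.1507 kWh/t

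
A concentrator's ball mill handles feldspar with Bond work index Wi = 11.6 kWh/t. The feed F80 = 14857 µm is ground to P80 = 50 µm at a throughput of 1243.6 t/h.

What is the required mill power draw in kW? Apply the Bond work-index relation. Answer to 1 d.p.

W = 10 Wi / √P80 − 10 Wi / √F80
W = 10·11.6·(1/√50 − 1/√14857) = 10·11.6·(0.133217) = 15.4532 kWh/t
Mill draw = 15.4532 × 1243.6 = 19217.6 kW

P = 19217.6 kW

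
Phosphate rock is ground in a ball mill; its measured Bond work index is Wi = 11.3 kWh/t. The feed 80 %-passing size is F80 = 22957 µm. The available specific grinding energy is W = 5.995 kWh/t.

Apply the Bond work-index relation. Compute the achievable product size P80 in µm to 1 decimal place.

P80 = 281.0 µm

Bond:  W = 10 Wi (1/√P − 1/√F)
1/√P80 = 1/√F80 + W/(10·Wi)
  = 5.9950/(10·11.3) + 1/√22957 = 0.053053 + 0.006600 = 0.059653
P80 = (1/0.059653)² = 16.7636² = 281.02 µm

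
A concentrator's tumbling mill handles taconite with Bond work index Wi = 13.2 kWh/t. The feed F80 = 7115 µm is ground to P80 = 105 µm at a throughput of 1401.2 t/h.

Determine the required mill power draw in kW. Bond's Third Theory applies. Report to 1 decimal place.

W = 10·Wi·(P80^(-½) − F80^(-½))
W = 10·13.2·(1/√105 − 1/√7115) = 10·13.2·(0.085735) = 11.3170 kWh/t
Power = W × throughput = 11.3170 kWh/t × 1401.2 t/h = 15857.4 kW

P = 15857.4 kW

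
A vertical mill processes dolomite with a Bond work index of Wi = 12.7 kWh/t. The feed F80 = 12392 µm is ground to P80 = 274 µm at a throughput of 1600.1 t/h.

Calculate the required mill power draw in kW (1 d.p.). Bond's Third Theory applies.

W = 10 Wi (1/√P80 − 1/√F80)  [Bond]
W = 10·12.7·(1/√274 − 1/√12392) = 10·12.7·(0.051429) = 6.5315 kWh/t
P = W·T = 6.5315·1600.1 = 10451.0 kW

P = 10451.0 kW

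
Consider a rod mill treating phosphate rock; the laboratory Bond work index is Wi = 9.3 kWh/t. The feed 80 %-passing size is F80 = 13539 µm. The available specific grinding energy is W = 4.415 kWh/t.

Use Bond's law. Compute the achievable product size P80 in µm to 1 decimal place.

P80 = 318.1 µm

W = 10·Wi·(P80^(-½) − F80^(-½))
P80^(−½) = W/(10 Wi) + F80^(−½)
  = 4.4150/(10·9.3) + 1/√13539 = 0.047473 + 0.008594 = 0.056067
P80 = (1/0.056067)² = 17.8357² = 318.11 µm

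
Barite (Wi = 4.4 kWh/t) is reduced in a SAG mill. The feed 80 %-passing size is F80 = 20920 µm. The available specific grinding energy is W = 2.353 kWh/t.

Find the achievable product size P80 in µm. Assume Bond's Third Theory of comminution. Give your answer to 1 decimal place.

P80 = 274.2 µm

W = 10 Wi (P80^-0.5 − F80^-0.5)
⇒ 1/√P80 = W/(10 Wi) + 1/√F80
  = 2.3530/(10·4.4) + 1/√20920 = 0.053477 + 0.006914 = 0.060391
P80 = (1/0.060391)² = 16.5587² = 274.19 µm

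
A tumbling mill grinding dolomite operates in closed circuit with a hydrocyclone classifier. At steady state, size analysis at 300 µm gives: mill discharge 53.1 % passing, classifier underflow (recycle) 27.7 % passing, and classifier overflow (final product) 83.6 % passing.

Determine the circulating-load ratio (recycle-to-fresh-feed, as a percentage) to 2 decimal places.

Classifier node, passing 300 µm:
r = (o − d)/(d − u)
r = (83.6 − 53.1)/(53.1 − 27.7) = 30.5/25.4 = 1.2008
CL = 100·r = 120.08 %

CL = 120.08 %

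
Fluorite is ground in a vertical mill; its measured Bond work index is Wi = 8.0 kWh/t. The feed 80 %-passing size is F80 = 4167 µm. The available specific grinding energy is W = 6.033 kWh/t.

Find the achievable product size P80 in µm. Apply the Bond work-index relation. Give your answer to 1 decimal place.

Bond: W = 10·Wi·(1/√P80 − 1/√F80)
1/√P80 = 1/√F80 + W/(10·Wi)
  = 6.0330/(10·8.0) + 1/√4167 = 0.075413 + 0.015491 = 0.090904
P80 = (1/0.090904)² = 11.0006² = 121.01 µm

P80 = 121.0 µm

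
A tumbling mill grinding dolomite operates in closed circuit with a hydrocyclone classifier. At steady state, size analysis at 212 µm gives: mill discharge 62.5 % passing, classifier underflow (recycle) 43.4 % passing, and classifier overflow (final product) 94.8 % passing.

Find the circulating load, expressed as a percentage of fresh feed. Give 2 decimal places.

Let r = R/F. Size balance at 212 µm:
(1+r)·d = r·u + o ⇒ r = (o−d)/(d−u)
r = (94.8 − 62.5)/(62.5 − 43.4) = 32.3/19.1 = 1.6911
CL = 100·r = 169.11 %

CL = 169.11 %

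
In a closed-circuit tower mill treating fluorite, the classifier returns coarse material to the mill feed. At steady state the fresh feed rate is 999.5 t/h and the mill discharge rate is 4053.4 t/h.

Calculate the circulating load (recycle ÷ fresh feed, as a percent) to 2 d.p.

CL = 305.54 %

Discharge = new feed + return, hence
R = M − F = 4053.4 − 999.5 = 3053.9 t/h
CL = 100·R/F = 100·3053.9/999.5 = 305.54 %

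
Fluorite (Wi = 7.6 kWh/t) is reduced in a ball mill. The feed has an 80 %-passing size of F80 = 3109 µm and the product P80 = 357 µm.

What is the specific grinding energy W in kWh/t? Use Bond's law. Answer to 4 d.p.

W = 10 Wi / √P80 − 10 Wi / √F80
1/√357 = 0.052926;  1/√3109 = 0.017935
W = 10·7.6·(0.052926 − 0.017935) = 2.6593 kWh/t

W = 2.6593 kWh/t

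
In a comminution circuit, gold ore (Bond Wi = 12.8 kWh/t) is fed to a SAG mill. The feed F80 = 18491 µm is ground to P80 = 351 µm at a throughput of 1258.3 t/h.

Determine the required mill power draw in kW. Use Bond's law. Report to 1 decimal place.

W = 10 Wi (1/√P80 − 1/√F80)  [Bond]
W = 10·12.8·(1/√351 − 1/√18491) = 10·12.8·(0.046022) = 5.8908 kWh/t
P_mill = W·ṁ = 5.8908·1258.3 = 7412.4 kW

P = 7412.4 kW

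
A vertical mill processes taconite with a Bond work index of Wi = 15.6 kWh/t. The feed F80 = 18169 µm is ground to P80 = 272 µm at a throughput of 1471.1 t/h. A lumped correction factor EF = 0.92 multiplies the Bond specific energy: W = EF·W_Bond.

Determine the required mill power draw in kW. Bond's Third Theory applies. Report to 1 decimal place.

P = 11235.4 kW

W = 10 Wi / √P80 − 10 Wi / √F80
W = 10·15.6·(1/√272 − 1/√18169) = 10·15.6·(0.053215) = 8.3016 kWh/t
Apply correction: 8.3016 × 0.92 = 7.6374 kWh/t
P = W·T = 7.6374·1471.1 = 11235.4 kW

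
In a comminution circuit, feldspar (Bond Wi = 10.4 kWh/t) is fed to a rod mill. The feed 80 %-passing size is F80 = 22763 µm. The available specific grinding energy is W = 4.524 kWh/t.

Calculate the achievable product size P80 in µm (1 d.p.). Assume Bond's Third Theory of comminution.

W = 10 Wi / √P80 − 10 Wi / √F80
P80^(−½) = W/(10 Wi) + F80^(−½)
  = 4.5240/(10·10.4) + 1/√22763 = 0.043500 + 0.006628 = 0.050128
P80 = (1/0.050128)² = 19.9489² = 397.96 µm

P80 = 398.0 µm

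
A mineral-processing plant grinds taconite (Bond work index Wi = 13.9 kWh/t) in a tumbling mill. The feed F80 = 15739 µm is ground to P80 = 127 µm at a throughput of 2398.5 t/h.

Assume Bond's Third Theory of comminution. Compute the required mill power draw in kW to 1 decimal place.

W = 10·Wi·(P80^(-½) − F80^(-½))
W = 10·13.9·(1/√127 − 1/√15739) = 10·13.9·(0.080765) = 11.2263 kWh/t
Mill draw = 11.2263 × 2398.5 = 26926.3 kW

P = 26926.3 kW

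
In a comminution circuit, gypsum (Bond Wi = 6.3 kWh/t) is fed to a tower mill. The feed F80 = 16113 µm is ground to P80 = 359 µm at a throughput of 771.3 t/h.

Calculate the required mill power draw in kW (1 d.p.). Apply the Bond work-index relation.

P = 2181.8 kW

W = 10 Wi / √P80 − 10 Wi / √F80
W = 10·6.3·(1/√359 − 1/√16113) = 10·6.3·(0.044900) = 2.8287 kWh/t
P = W·T = 2.8287·771.3 = 2181.8 kW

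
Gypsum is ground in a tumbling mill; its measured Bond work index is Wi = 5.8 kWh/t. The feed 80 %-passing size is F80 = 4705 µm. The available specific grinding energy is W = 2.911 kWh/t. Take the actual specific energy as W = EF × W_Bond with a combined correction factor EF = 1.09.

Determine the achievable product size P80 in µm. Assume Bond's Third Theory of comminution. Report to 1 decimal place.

W_Bond = 10·Wi·(1/√P₈₀ − 1/√F₈₀)
W_Bond = W / EF = 2.911 / 1.09 = 2.6706 kWh/t
P80^-0.5 = F80^-0.5 + W_Bond/(10 Wi)
  = 2.6706/(10·5.8) + 1/√4705 = 0.046046 + 0.014579 = 0.060624
P80 = (1/0.060624)² = 16.4950² = 272.09 µm

P80 = 272.1 µm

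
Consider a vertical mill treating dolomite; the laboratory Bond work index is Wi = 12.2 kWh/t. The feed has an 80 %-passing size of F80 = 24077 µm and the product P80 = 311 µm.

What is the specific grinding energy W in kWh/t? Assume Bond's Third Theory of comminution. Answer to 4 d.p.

W = 10 Wi (P80^-0.5 − F80^-0.5)
1/√311 = 0.056705;  1/√24077 = 0.006445
W = 10·12.2·(0.056705 − 0.006445) = 6.1317 kWh/t

W = 6.1317 kWh/t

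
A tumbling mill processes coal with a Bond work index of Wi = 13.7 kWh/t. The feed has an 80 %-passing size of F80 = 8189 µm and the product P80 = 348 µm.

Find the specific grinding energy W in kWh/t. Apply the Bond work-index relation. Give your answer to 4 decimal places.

W_Bond = 10·Wi·(1/√P₈₀ − 1/√F₈₀)
1/√348 = 0.053606;  1/√8189 = 0.011051
W = 10·13.7·(0.053606 − 0.011051) = 5.8300 kWh/t

W = 5.8300 kWh/t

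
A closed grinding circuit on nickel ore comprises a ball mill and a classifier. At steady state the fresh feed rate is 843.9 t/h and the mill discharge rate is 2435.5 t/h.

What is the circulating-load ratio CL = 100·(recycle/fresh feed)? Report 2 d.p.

CL = 188.60 %

Mill node: discharge = fresh + recycle.
R = M − F = 2435.5 − 843.9 = 1591.6 t/h
CL = 100·R/F = 100·1591.6/843.9 = 188.60 %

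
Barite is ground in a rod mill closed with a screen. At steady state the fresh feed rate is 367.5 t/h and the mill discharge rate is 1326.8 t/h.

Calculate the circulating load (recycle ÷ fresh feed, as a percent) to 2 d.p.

CL = 261.03 %

M = F + R at steady state, so:
R = M − F = 1326.8 − 367.5 = 959.3 t/h
CL = 100·R/F = 100·959.3/367.5 = 261.03 %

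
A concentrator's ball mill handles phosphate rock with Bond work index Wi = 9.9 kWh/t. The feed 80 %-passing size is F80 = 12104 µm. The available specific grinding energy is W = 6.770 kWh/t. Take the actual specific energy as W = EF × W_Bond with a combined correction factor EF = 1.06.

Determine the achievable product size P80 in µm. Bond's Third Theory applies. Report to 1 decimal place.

Bond:  W = 10 Wi (1/√P − 1/√F)
W_Bond = W / EF = 6.770 / 1.06 = 6.3868 kWh/t
⇒ 1/√P80 = W_Bond/(10·Wi) + 1/√F80
  = 6.3868/(10·9.9) + 1/√12104 = 0.064513 + 0.009089 = 0.073602
P80 = (1/0.073602)² = 13.5865² = 184.59 µm

P80 = 184.6 µm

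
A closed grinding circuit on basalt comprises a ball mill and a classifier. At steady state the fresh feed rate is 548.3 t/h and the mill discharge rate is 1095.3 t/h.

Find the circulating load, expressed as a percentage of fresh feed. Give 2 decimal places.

Steady state: M = F + R.
R = M − F = 1095.3 − 548.3 = 547.0 t/h
CL = 100·R/F = 100·547.0/548.3 = 99.76 %

CL = 99.76 %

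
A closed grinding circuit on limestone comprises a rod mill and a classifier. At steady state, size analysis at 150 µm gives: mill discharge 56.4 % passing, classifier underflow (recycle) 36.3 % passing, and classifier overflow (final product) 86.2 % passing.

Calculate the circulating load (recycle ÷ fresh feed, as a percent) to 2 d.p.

Let r = R/F. Size balance at 150 µm:
d + r·d = r·u + o → r(d−u) = o−d
r = (86.2 − 56.4)/(56.4 − 36.3) = 29.8/20.1 = 1.4826
CL = 100·r = 148.26 %

CL = 148.26 %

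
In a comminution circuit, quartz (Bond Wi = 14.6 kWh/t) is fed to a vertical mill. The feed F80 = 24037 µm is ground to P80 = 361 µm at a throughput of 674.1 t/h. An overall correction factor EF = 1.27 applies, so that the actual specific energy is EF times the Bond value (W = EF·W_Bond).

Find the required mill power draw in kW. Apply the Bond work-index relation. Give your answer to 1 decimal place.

P = 5772.3 kW

W = 10·Wi·(P80^(-½) − F80^(-½))
W = 10·14.6·(1/√361 − 1/√24037) = 10·14.6·(0.046182) = 6.7425 kWh/t
Corrected W = EF·W_Bond = 1.27·6.7425 = 8.5630 kWh/t
P = W·T = 8.5630·674.1 = 5772.3 kW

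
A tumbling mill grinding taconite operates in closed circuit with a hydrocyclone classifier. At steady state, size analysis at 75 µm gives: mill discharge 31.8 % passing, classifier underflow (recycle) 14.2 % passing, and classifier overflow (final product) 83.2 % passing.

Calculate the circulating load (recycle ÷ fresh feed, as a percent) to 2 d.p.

Balance %-passing 75 µm (r = R/F):
Fd + Rd = Ru + Fo ⇒ R/F = (o−d)/(d−u)
r = (83.2 − 31.8)/(31.8 − 14.2) = 51.4/17.6 = 2.9205
CL = 100·r = 292.05 %

CL = 292.05 %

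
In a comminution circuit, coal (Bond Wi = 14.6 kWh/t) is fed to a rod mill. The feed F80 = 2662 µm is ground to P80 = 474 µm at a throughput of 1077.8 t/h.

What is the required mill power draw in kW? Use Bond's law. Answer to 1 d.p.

P = 4177.8 kW

W = 10 Wi (1/√P80 − 1/√F80)  [Bond]
W = 10·14.6·(1/√474 − 1/√2662) = 10·14.6·(0.026550) = 3.8762 kWh/t
P = W·T = 3.8762·1077.8 = 4177.8 kW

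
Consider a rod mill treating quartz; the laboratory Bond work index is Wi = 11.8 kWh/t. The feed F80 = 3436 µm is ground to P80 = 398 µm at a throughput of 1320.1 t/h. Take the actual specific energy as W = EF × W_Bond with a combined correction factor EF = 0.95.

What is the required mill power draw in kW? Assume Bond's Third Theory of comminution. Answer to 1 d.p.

Bond: W = 10·Wi·(1/√P80 − 1/√F80)
W = 10·11.8·(1/√398 − 1/√3436) = 10·11.8·(0.033066) = 3.9018 kWh/t
Corrected W = EF·W_Bond = 0.95·3.9018 = 3.7067 kWh/t
P = W·T = 3.7067·1320.1 = 4893.2 kW

P = 4893.2 kW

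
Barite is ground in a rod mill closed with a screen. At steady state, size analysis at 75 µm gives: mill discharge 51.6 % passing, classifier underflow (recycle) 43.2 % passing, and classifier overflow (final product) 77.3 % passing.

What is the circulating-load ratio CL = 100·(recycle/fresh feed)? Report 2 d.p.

CL = 305.95 %

Mass balance on the −75 µm fraction:
Fd + Rd = Ru + Fo ⇒ R/F = (o−d)/(d−u)
r = (77.3 − 51.6)/(51.6 − 43.2) = 25.7/8.4 = 3.0595
CL = 100·r = 305.95 %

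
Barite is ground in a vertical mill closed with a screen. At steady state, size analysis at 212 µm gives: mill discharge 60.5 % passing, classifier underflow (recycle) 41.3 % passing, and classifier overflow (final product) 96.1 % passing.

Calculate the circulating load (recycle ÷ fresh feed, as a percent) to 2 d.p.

Mass balance on the −212 µm fraction:
(1+r)·d = r·u + o ⇒ r = (o−d)/(d−u)
r = (96.1 − 60.5)/(60.5 − 41.3) = 35.6/19.2 = 1.8542
CL = 100·r = 185.42 %

CL = 185.42 %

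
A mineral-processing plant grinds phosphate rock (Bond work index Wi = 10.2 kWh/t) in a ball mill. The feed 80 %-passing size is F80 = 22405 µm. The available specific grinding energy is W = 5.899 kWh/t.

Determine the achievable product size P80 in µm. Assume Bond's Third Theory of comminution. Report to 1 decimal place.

P80 = 240.3 µm

W = 10·Wi·[P80^(−½) − F80^(−½)]
P80^-0.5 = F80^-0.5 + W/(10 Wi)
  = 5.8990/(10·10.2) + 1/√22405 = 0.057833 + 0.006681 = 0.064514
P80 = (1/0.064514)² = 15.5005² = 240.26 µm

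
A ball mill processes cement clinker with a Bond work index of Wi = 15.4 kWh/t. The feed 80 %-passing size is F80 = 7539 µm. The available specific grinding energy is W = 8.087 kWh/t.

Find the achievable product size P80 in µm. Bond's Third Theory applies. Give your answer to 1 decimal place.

P80 = 243.9 µm

W = 10 Wi / √P80 − 10 Wi / √F80
⇒ 1/√P80 = W/(10 Wi) + 1/√F80
  = 8.0870/(10·15.4) + 1/√7539 = 0.052513 + 0.011517 = 0.064030
P80 = (1/0.064030)² = 15.6177² = 243.91 µm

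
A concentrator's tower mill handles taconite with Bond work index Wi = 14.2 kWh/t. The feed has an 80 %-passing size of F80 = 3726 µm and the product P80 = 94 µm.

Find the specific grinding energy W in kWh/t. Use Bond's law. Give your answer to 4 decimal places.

W = 12.3199 kWh/t

W = 10·Wi·(P80^(-½) − F80^(-½))
1/√94 = 0.103142;  1/√3726 = 0.016382
W = 10·14.2·(0.103142 − 0.016382) = 12.3199 kWh/t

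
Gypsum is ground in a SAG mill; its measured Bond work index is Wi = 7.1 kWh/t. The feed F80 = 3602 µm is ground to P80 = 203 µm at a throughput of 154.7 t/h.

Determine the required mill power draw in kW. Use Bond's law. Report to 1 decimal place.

Bond:  W = 10 Wi (1/√P − 1/√F)
W = 10·7.1·(1/√203 − 1/√3602) = 10·7.1·(0.053524) = 3.8002 kWh/t
P = W·T = 3.8002·154.7 = 587.9 kW

P = 587.9 kW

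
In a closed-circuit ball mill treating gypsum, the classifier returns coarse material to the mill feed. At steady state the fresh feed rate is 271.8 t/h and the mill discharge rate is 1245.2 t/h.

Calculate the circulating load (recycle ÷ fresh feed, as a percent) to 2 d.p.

CL = 358.13 %

M = F + R at steady state, so:
R = M − F = 1245.2 − 271.8 = 973.4 t/h
CL = 100·R/F = 100·973.4/271.8 = 358.13 %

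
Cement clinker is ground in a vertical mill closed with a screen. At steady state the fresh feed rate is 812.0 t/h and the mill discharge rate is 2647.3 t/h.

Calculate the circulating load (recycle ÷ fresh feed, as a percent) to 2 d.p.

Mill node: discharge = fresh + recycle.
R = M − F = 2647.3 − 812.0 = 1835.3 t/h
CL = 100·R/F = 100·1835.3/812.0 = 226.02 %

CL = 226.02 %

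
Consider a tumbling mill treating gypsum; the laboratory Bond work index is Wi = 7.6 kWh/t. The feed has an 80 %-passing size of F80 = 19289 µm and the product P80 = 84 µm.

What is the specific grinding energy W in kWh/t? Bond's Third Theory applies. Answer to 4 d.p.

W_Bond = 10·Wi·(1/√P₈₀ − 1/√F₈₀)
1/√84 = 0.109109;  1/√19289 = 0.007200
W = 10·7.6·(0.109109 − 0.007200) = 7.7451 kWh/t

W = 7.7451 kWh/t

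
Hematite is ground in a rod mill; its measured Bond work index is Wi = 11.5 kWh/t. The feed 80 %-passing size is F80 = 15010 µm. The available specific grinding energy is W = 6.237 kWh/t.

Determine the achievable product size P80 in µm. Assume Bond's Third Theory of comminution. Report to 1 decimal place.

W = 10 Wi / √P80 − 10 Wi / √F80
P80^-0.5 = F80^-0.5 + W/(10 Wi)
  = 6.2370/(10·11.5) + 1/√15010 = 0.054235 + 0.008162 = 0.062397
P80 = (1/0.062397)² = 16.0264² = 256.85 µm

P80 = 256.8 µm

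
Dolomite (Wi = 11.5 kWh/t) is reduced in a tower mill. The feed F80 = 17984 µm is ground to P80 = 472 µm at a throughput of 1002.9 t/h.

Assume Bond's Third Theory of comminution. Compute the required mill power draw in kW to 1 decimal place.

P = 4448.6 kW

W = 10·Wi·[P80^(−½) − F80^(−½)]
W = 10·11.5·(1/√472 − 1/√17984) = 10·11.5·(0.038572) = 4.4358 kWh/t
Power = W × throughput = 4.4358 kWh/t × 1002.9 t/h = 4448.6 kW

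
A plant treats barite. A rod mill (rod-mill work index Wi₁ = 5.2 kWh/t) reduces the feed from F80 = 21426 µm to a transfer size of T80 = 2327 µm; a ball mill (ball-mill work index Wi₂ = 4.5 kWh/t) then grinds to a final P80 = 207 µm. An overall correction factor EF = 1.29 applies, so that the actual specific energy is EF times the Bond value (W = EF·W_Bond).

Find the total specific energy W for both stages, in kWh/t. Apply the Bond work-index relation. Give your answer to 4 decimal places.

Bond:  W = 10 Wi (1/√P − 1/√F)
Stage 1 (21426→2327 µm, Wi₁=5.2): W₁ = 10·5.2·(0.020730 − 0.006832) = 0.7227 kWh/t
Stage 2 (2327→207 µm, Wi₂=4.5): W₂ = 10·4.5·(0.069505 − 0.020730) = 2.1949 kWh/t
W = W₁ + W₂ = 0.7227 + 2.1949 = 2.9176 kWh/t
Corrected W = EF·W_Bond = 1.29·2.9176 = 3.7637 kWh/t

W = 3.7637 kWh/t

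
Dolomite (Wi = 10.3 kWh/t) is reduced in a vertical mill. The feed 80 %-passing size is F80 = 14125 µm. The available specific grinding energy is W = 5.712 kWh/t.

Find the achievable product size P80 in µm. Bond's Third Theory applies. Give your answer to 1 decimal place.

W = 10·Wi·(P80^(-½) − F80^(-½))
P80^(−½) = W/(10 Wi) + F80^(−½)
  = 5.7120/(10·10.3) + 1/√14125 = 0.055456 + 0.008414 = 0.063870
P80 = (1/0.063870)² = 15.6567² = 245.13 µm

P80 = 245.1 µm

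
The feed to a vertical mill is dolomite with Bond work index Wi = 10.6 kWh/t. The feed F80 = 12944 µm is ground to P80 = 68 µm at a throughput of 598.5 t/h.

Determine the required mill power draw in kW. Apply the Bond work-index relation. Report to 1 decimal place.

P = 7135.7 kW

Bond:  W = 10 Wi (1/√P − 1/√F)
W = 10·10.6·(1/√68 − 1/√12944) = 10·10.6·(0.112478) = 11.9227 kWh/t
P_mill = W·ṁ = 11.9227·598.5 = 7135.7 kW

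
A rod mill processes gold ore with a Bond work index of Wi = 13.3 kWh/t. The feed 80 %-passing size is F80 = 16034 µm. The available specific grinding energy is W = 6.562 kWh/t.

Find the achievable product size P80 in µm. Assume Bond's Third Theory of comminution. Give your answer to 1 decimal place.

P80 = 305.3 µm

W = 10·Wi·(P80^(-½) − F80^(-½))
⇒ 1/√P80 = W/(10·Wi) + 1/√F80
  = 6.5620/(10·13.3) + 1/√16034 = 0.049338 + 0.007897 = 0.057236
P80 = (1/0.057236)² = 17.4716² = 305.26 µm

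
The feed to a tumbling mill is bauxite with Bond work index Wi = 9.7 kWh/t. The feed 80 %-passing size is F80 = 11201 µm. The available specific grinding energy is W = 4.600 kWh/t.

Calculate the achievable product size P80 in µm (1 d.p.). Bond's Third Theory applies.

P80 = 309.2 µm

Bond:  W = 10 Wi (1/√P − 1/√F)
P80^(−½) = W/(10 Wi) + F80^(−½)
  = 4.6000/(10·9.7) + 1/√11201 = 0.047423 + 0.009449 = 0.056871
P80 = (1/0.056871)² = 17.5835² = 309.18 µm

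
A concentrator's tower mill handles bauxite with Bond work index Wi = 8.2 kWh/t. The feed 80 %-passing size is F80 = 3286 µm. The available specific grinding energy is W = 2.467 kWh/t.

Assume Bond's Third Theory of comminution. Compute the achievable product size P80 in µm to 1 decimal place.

P80 = 442.7 µm

W = 10 Wi / √P80 − 10 Wi / √F80
P80^(−½) = W/(10 Wi) + F80^(−½)
  = 2.4670/(10·8.2) + 1/√3286 = 0.030085 + 0.017445 = 0.047530
P80 = (1/0.047530)² = 21.0393² = 442.65 µm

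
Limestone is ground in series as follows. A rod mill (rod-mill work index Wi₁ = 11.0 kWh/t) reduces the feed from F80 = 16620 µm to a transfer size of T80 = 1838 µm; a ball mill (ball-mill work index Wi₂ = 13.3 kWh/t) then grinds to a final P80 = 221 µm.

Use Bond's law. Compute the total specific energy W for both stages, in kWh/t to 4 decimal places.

W = 10·Wi·(P80^(-½) − F80^(-½))
Stage 1 (16620→1838 µm, Wi₁=11.0): W₁ = 10·11.0·(0.023325 − 0.007757) = 1.7125 kWh/t
Stage 2 (1838→221 µm, Wi₂=13.3): W₂ = 10·13.3·(0.067267 − 0.023325) = 5.8443 kWh/t
W = W₁ + W₂ = 1.7125 + 5.8443 = 7.5568 kWh/t

W = 7.5568 kWh/t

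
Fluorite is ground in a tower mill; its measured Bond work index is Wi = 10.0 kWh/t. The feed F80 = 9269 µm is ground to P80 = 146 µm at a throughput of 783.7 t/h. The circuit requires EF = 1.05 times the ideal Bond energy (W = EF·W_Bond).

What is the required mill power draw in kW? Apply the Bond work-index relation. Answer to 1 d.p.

P = 5955.5 kW

Bond:  W = 10 Wi (1/√P − 1/√F)
W = 10·10.0·(1/√146 − 1/√9269) = 10·10.0·(0.072374) = 7.2374 kWh/t
Corrected W = EF·W_Bond = 1.05·7.2374 = 7.5992 kWh/t
P_mill = W·ṁ = 7.5992·783.7 = 5955.5 kW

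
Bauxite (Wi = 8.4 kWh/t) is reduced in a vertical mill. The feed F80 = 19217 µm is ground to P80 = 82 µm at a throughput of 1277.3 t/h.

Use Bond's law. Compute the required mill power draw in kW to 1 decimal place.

P = 11074.6 kW

W = 10 Wi (1/√P80 − 1/√F80)  [Bond]
W = 10·8.4·(1/√82 − 1/√19217) = 10·8.4·(0.103218) = 8.6703 kWh/t
Power = W × throughput = 8.6703 kWh/t × 1277.3 t/h = 11074.6 kW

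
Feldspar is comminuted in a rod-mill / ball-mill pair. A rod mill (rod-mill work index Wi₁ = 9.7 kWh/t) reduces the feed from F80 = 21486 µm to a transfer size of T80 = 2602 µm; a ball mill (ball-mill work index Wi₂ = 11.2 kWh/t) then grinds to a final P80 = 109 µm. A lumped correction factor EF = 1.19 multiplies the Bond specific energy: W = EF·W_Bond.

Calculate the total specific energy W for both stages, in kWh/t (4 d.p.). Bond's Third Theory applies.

W_Bond = 10·Wi·(1/√P₈₀ − 1/√F₈₀)
Stage 1 (21486→2602 µm, Wi₁=9.7): W₁ = 10·9.7·(0.019604 − 0.006822) = 1.2398 kWh/t
Stage 2 (2602→109 µm, Wi₂=11.2): W₂ = 10·11.2·(0.095783 − 0.019604) = 8.5320 kWh/t
W = W₁ + W₂ = 1.2398 + 8.5320 = 9.7718 kWh/t
Corrected W = EF·W_Bond = 1.19·9.7718 = 11.6285 kWh/t

W = 11.6285 kWh/t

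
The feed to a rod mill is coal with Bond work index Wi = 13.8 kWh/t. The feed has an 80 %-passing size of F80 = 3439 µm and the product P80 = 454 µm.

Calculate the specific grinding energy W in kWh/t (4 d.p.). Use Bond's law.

W = 10 Wi / √P80 − 10 Wi / √F80
1/√454 = 0.046932;  1/√3439 = 0.017052
W = 10·13.8·(0.046932 − 0.017052) = 4.1234 kWh/t

W = 4.1234 kWh/t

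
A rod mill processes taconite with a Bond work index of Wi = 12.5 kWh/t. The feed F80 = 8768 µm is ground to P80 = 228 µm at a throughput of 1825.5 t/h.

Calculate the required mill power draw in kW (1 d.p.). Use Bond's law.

W = 10 Wi (P80^-0.5 − F80^-0.5)
W = 10·12.5·(1/√228 − 1/√8768) = 10·12.5·(0.055547) = 6.9434 kWh/t
Mill draw = 6.9434 × 1825.5 = 12675.2 kW

P = 12675.2 kW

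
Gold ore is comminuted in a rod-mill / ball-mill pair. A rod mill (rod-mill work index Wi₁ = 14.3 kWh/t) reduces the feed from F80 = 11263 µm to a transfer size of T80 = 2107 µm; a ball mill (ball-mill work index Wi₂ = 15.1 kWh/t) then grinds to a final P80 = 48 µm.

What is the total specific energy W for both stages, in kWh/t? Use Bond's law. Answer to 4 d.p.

W = 10·Wi·(P80^(-½) − F80^(-½))
Stage 1 (11263→2107 µm, Wi₁=14.3): W₁ = 10·14.3·(0.021786 − 0.009423) = 1.7679 kWh/t
Stage 2 (2107→48 µm, Wi₂=15.1): W₂ = 10·15.1·(0.144338 − 0.021786) = 18.5054 kWh/t
W = W₁ + W₂ = 1.7679 + 18.5054 = 20.2732 kWh/t

W = 20.2732 kWh/t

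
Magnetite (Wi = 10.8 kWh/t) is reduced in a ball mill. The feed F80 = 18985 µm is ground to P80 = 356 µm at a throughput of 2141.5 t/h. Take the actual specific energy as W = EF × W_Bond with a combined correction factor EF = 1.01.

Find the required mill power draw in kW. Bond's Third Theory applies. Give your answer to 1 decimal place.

P = 10685.2 kW

Bond: W = 10·Wi·(1/√P80 − 1/√F80)
W = 10·10.8·(1/√356 − 1/√18985) = 10·10.8·(0.045742) = 4.9402 kWh/t
Corrected W = EF·W_Bond = 1.01·4.9402 = 4.9896 kWh/t
Power = W × throughput = 4.9896 kWh/t × 2141.5 t/h = 10685.2 kW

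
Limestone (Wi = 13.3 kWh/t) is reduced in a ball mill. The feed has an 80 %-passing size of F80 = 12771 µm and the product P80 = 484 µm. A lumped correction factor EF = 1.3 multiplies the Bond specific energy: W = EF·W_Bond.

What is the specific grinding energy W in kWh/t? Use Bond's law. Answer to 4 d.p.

W = 6.3291 kWh/t

W = 10·Wi·(P80^(-½) − F80^(-½))
1/√484 = 0.045455;  1/√12771 = 0.008849
W = 10·13.3·(0.045455 − 0.008849) = 4.8686 kWh/t
W_actual = 1.3 × 4.8686 = 6.3291 kWh/t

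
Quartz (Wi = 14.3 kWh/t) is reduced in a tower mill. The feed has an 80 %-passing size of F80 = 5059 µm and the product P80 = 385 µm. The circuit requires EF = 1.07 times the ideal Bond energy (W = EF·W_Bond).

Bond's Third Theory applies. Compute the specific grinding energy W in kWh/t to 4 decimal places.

W = 10 Wi / √P80 − 10 Wi / √F80
1/√385 = 0.050965;  1/√5059 = 0.014059
W = 10·14.3·(0.050965 − 0.014059) = 5.2775 kWh/t
Corrected W = EF·W_Bond = 1.07·5.2775 = 5.6469 kWh/t

W = 5.6469 kWh/t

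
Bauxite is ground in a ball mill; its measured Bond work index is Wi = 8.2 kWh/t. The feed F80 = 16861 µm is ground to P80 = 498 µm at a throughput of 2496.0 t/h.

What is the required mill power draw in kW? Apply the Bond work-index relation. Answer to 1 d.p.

W = 10 Wi (1/√P80 − 1/√F80)  [Bond]
W = 10·8.2·(1/√498 − 1/√16861) = 10·8.2·(0.037110) = 3.0430 kWh/t
P = W·T = 3.0430·2496.0 = 7595.4 kW

P = 7595.4 kW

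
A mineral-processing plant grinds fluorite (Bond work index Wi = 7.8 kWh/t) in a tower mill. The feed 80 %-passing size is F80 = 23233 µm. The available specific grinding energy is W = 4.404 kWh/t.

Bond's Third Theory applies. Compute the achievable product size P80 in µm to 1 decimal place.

P80 = 251.8 µm

Bond: W = 10·Wi·(1/√P80 − 1/√F80)
P80^(−½) = W/(10 Wi) + F80^(−½)
  = 4.4040/(10·7.8) + 1/√23233 = 0.056462 + 0.006561 = 0.063022
P80 = (1/0.063022)² = 15.8674² = 251.78 µm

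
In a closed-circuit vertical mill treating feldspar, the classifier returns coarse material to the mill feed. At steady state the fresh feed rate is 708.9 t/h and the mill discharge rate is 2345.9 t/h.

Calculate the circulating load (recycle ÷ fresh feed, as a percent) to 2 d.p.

CL = 230.92 %

Steady state: M = F + R.
R = M − F = 2345.9 − 708.9 = 1637.0 t/h
CL = 100·R/F = 100·1637.0/708.9 = 230.92 %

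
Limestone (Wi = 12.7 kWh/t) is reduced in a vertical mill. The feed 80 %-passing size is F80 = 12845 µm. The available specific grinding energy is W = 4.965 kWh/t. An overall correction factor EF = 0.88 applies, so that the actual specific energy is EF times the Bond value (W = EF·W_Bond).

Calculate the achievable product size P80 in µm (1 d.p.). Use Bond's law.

W = 10 Wi (1/√P80 − 1/√F80)  [Bond]
W_Bond = W / EF = 4.965 / 0.88 = 5.6420 kWh/t
P80^-0.5 = F80^-0.5 + W_Bond/(10 Wi)
  = 5.6420/(10·12.7) + 1/√12845 = 0.044426 + 0.008823 = 0.053249
P80 = (1/0.053249)² = 18.7797² = 352.68 µm

P80 = 352.7 µm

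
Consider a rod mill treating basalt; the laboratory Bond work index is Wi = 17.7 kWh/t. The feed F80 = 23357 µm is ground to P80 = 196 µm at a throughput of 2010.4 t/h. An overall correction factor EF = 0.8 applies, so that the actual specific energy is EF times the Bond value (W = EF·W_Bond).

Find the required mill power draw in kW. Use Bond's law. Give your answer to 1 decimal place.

W = 10 Wi (P80^-0.5 − F80^-0.5)
W = 10·17.7·(1/√196 − 1/√23357) = 10·17.7·(0.064885) = 11.4847 kWh/t
W_actual = 0.8 × 11.4847 = 9.1878 kWh/t
P_mill = W·ṁ = 9.1878·2010.4 = 18471.1 kW

P = 18471.1 kW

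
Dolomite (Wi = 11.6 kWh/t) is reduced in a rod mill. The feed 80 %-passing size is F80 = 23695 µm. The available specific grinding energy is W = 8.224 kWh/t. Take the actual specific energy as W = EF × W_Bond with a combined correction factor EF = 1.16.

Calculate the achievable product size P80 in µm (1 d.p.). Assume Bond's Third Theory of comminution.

P80 = 218.7 µm

W_Bond = 10·Wi·(1/√P₈₀ − 1/√F₈₀)
W_Bond = W / EF = 8.224 / 1.16 = 7.0897 kWh/t
⇒ 1/√P80 = W_Bond/(10·Wi) + 1/√F80
  = 7.0897/(10·11.6) + 1/√23695 = 0.061118 + 0.006496 = 0.067614
P80 = (1/0.067614)² = 14.7898² = 218.74 µm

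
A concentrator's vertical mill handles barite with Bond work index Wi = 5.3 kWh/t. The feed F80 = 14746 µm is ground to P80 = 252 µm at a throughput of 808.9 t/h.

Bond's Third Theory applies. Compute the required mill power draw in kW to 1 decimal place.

P = 2347.6 kW

W = 10 Wi (1/√P80 − 1/√F80)  [Bond]
W = 10·5.3·(1/√252 − 1/√14746) = 10·5.3·(0.054759) = 2.9022 kWh/t
P = W·T = 2.9022·808.9 = 2347.6 kW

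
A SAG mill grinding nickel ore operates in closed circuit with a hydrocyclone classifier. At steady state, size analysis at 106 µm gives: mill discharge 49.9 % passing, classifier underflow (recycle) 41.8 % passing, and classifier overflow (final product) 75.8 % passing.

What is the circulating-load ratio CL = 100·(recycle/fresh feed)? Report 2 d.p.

CL = 319.75 %

Let r = R/F. Size balance at 106 µm:
Fd + Rd = Ru + Fo ⇒ R/F = (o−d)/(d−u)
r = (75.8 − 49.9)/(49.9 − 41.8) = 25.9/8.1 = 3.1975
CL = 100·r = 319.75 %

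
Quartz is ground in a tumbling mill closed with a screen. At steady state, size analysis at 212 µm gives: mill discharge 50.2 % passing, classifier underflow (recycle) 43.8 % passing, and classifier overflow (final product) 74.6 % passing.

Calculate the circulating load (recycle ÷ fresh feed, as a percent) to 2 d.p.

Balance %-passing 212 µm (r = R/F):
(1+r)·d = r·u + o ⇒ r = (o−d)/(d−u)
r = (74.6 − 50.2)/(50.2 − 43.8) = 24.4/6.4 = 3.8125
CL = 100·r = 381.25 %

CL = 381.25 %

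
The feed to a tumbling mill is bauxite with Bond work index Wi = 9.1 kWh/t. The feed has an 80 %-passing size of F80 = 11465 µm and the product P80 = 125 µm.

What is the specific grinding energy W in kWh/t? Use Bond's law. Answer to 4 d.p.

Bond: W = 10·Wi·(1/√P80 − 1/√F80)
1/√125 = 0.089443;  1/√11465 = 0.009339
W = 10·9.1·(0.089443 − 0.009339) = 7.2894 kWh/t

W = 7.2894 kWh/t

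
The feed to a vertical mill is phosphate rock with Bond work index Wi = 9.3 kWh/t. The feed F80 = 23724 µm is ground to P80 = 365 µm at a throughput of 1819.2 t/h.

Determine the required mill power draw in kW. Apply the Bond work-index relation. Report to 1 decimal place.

P = 7757.2 kW

Bond:  W = 10 Wi (1/√P − 1/√F)
W = 10·9.3·(1/√365 − 1/√23724) = 10·9.3·(0.045850) = 4.2640 kWh/t
P_mill = W·ṁ = 4.2640·1819.2 = 7757.2 kW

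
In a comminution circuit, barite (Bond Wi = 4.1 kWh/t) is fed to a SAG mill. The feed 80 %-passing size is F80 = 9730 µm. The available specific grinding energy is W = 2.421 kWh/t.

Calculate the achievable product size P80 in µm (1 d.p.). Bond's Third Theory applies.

W = 10 Wi / √P80 − 10 Wi / √F80
1/√P80 = 1/√F80 + W/(10·Wi)
  = 2.4210/(10·4.1) + 1/√9730 = 0.059049 + 0.010138 = 0.069187
P80 = (1/0.069187)² = 14.4537² = 208.91 µm

P80 = 208.9 µm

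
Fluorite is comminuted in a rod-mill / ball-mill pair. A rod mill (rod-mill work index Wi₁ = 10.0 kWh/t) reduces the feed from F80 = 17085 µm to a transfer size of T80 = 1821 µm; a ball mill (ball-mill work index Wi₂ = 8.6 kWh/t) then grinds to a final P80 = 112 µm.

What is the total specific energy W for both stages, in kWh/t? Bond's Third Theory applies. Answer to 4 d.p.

W = 10 Wi (1/√P80 − 1/√F80)  [Bond]
Stage 1 (17085→1821 µm, Wi₁=10.0): W₁ = 10·10.0·(0.023434 − 0.007651) = 1.5783 kWh/t
Stage 2 (1821→112 µm, Wi₂=8.6): W₂ = 10·8.6·(0.094491 − 0.023434) = 6.1109 kWh/t
W = W₁ + W₂ = 1.5783 + 6.1109 = 7.6893 kWh/t

W = 7.6893 kWh/t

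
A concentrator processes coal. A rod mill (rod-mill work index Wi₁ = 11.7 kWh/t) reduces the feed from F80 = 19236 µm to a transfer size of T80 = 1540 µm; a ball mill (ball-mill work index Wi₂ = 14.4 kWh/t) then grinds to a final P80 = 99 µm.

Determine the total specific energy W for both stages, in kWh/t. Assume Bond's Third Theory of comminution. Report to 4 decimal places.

W = 10 Wi / √P80 − 10 Wi / √F80
Stage 1 (19236→1540 µm, Wi₁=11.7): W₁ = 10·11.7·(0.025482 − 0.007210) = 2.1379 kWh/t
Stage 2 (1540→99 µm, Wi₂=14.4): W₂ = 10·14.4·(0.100504 − 0.025482) = 10.8031 kWh/t
W = W₁ + W₂ = 2.1379 + 10.8031 = 12.9409 kWh/t

W = 12.9409 kWh/t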